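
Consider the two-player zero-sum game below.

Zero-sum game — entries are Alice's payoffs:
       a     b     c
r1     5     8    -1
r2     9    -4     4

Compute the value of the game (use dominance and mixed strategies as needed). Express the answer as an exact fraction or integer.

Column a is strictly dominated by c for Bob (it gives Alice more in every row).
The remaining 2×2 game on (r1, r2) × (b, c) has no saddle point. Let Alice play r1 with probability p; indifference gives 8p − 4(1−p) = −p + 4(1−p), so p = 8/17.
Similarly Bob's optimal q on b is 5/17, and the value is 8·(5/17) + (-1)·(12/17) = 28/17.

28/17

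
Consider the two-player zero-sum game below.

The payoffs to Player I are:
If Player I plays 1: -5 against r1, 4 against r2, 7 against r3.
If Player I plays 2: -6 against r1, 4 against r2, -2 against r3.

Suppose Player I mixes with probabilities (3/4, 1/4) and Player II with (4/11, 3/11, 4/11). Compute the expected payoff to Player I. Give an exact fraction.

10/11

Against (4/11, 3/11, 4/11), each row's expected payoff is 1: 20/11; 2: -20/11.
Taking the (3/4, 1/4)-weighted average: (3/4)·(20/11) + (1/4)·(-20/11) = 10/11.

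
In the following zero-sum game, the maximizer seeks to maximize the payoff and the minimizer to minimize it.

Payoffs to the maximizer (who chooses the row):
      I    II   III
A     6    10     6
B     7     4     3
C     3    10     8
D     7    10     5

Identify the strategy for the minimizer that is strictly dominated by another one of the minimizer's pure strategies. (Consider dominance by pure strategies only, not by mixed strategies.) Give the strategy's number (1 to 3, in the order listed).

2

The minimizer prefers columns that give the maximizer less. Compare II with III: 6 < 10, 3 < 4, 8 < 10, 5 < 10.
So III strictly dominates II for the minimizer; II is strictly dominated.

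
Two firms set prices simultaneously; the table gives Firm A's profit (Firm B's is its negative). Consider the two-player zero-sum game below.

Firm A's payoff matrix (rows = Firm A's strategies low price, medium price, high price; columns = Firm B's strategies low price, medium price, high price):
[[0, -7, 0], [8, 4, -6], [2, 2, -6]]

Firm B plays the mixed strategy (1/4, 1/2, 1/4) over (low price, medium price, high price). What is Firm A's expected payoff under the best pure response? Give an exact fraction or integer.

5/2

low price: (0)·(1/4) + (-7)·(1/2) + (0)·(1/4) = -7/2.
medium price: (8)·(1/4) + (4)·(1/2) + (-6)·(1/4) = 5/2.
high price: (2)·(1/4) + (2)·(1/2) + (-6)·(1/4) = 0.
The best pure response is medium price with expected payoff 5/2.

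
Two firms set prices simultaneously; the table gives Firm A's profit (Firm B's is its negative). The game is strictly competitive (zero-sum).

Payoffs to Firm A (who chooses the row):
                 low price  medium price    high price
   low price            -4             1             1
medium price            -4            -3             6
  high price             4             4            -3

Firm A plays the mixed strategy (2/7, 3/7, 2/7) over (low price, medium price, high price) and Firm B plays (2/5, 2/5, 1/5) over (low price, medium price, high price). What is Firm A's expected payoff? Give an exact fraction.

Against (2/5, 2/5, 1/5), each row's expected payoff is low price: -1; medium price: -8/5; high price: 13/5.
Taking the (2/7, 3/7, 2/7)-weighted average: (2/7)·(-1) + (3/7)·(-8/5) + (2/7)·(13/5) = -8/35.

-8/35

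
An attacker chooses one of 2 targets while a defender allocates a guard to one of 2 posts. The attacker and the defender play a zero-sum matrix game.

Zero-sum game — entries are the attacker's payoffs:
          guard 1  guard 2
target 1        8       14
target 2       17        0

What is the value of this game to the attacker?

238/23

Row minima are 8 and 0, so the attacker's maximin is 8; column maxima are 17 and 14, so the defender's minimax is 14. These differ, so the equilibrium is in mixed strategies.
Let the attacker play target 1 with probability p. The defender is indifferent when 8p + 17(1−p) = 14p, giving p = 17/23.
Let the defender play guard 1 with probability q. The attacker is indifferent when 8q + 14(1−q) = 17q, giving q = 14/23.
The value is 8·(14/23) + (14)·(9/23) = 238/23.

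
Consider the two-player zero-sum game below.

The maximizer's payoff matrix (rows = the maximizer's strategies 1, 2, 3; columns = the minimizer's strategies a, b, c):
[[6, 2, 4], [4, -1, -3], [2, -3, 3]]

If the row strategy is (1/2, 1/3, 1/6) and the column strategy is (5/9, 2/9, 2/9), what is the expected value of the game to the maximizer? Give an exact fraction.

80/27

Against (5/9, 2/9, 2/9), each row's expected payoff is 1: 14/3; 2: 4/3; 3: 10/9.
Taking the (1/2, 1/3, 1/6)-weighted average: (1/2)·(14/3) + (1/3)·(4/3) + (1/6)·(10/9) = 80/27.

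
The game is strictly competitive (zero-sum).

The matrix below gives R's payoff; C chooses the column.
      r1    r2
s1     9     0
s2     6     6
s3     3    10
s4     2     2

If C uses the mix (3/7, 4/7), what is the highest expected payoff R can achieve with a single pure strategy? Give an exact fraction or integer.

7

s1: (9)·(3/7) + (0)·(4/7) = 27/7.
s2: (6)·(3/7) + (6)·(4/7) = 6.
s3: (3)·(3/7) + (10)·(4/7) = 7.
s4: (2)·(3/7) + (2)·(4/7) = 2.
The best pure response is s3 with expected payoff 7.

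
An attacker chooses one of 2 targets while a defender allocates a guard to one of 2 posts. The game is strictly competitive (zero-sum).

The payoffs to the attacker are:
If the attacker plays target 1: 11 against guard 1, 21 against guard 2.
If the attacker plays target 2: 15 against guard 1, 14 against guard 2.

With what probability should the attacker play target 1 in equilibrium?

1/11

Row minima are 11 and 14, so the attacker's maximin is 14; column maxima are 15 and 21, so the defender's minimax is 15. These differ, so the equilibrium is in mixed strategies.
Let the attacker play target 1 with probability p. The defender is indifferent when 11p + 15(1−p) = 21p + 14(1−p), giving p = 1/11.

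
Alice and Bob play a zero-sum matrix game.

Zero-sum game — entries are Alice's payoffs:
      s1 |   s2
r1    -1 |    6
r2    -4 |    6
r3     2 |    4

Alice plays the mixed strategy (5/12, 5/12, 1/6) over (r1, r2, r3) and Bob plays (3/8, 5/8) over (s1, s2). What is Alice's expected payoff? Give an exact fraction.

277/96

Against (3/8, 5/8), each row's expected payoff is r1: 27/8; r2: 9/4; r3: 13/4.
Taking the (5/12, 5/12, 1/6)-weighted average: (5/12)·(27/8) + (5/12)·(9/4) + (1/6)·(13/4) = 277/96.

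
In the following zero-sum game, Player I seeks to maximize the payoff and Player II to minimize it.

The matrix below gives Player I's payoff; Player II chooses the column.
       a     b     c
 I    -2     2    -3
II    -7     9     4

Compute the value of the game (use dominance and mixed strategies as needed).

Column b is strictly dominated by c for Player II (it gives Player I more in every row).
The remaining 2×2 game on (I, II) × (a, c) has no saddle point. Let Player I play I with probability p; indifference gives −2p − 7(1−p) = −3p + 4(1−p), so p = 11/12.
Similarly Player II's optimal q on a is 7/12, and the value is -2·(7/12) + (-3)·(5/12) = -29/12.

-29/12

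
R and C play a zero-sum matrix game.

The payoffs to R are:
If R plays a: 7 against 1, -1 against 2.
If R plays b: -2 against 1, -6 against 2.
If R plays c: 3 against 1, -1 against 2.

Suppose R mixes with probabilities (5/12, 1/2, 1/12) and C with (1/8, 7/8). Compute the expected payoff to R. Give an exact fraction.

-67/24

Against (1/8, 7/8), each row's expected payoff is a: 0; b: -11/2; c: -1/2.
Taking the (5/12, 1/2, 1/12)-weighted average: (5/12)·(0) + (1/2)·(-11/2) + (1/12)·(-1/2) = -67/24.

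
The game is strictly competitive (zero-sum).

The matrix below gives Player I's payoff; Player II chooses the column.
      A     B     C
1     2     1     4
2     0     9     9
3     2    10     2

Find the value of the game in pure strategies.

Row minima: 1, 0, 2 → Player I's maximin is 2.
Column maxima: 2, 10, 9 → Player II's minimax is 2.
They coincide at (3, A), so the value is 2.

2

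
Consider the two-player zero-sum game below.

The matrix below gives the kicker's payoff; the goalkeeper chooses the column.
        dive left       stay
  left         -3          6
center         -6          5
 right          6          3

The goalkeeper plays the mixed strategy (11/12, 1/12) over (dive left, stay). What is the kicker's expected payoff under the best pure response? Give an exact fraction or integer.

23/4

left: (-3)·(11/12) + (6)·(1/12) = -9/4.
center: (-6)·(11/12) + (5)·(1/12) = -61/12.
right: (6)·(11/12) + (3)·(1/12) = 23/4.
The best pure response is right with expected payoff 23/4.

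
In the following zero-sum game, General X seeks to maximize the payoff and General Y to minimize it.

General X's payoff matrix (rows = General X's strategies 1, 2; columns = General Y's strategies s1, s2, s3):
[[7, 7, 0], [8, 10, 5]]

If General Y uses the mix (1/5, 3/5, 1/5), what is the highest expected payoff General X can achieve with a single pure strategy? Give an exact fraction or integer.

1: (7)·(1/5) + (7)·(3/5) + (0)·(1/5) = 28/5.
2: (8)·(1/5) + (10)·(3/5) + (5)·(1/5) = 43/5.
The best pure response is 2 with expected payoff 43/5.

43/5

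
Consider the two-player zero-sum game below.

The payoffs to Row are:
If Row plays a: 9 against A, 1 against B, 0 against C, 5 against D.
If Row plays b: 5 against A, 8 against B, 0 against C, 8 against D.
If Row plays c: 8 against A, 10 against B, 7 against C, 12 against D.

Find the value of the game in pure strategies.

Row minima: 0, 0, 7 → Row's maximin is 7.
Column maxima: 9, 10, 7, 12 → Column's minimax is 7.
They coincide at (c, C), so the value is 7.

7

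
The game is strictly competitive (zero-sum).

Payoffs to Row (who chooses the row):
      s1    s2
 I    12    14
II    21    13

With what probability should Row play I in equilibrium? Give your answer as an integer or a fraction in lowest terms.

4/5

Row minima are 12 and 13, so Row's maximin is 13; column maxima are 21 and 14, so Column's minimax is 14. These differ, so the equilibrium is in mixed strategies.
Let Row play I with probability p. Column is indifferent when 12p + 21(1−p) = 14p + 13(1−p), giving p = 4/5.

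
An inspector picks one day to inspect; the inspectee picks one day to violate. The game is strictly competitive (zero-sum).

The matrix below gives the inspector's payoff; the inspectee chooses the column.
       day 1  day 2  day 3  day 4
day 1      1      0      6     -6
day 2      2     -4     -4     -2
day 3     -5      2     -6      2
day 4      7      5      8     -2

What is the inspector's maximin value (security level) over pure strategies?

-2

The worst-case payoff for each row is day 1: -6, day 2: -4, day 3: -6, day 4: -2.
The best of these is -2.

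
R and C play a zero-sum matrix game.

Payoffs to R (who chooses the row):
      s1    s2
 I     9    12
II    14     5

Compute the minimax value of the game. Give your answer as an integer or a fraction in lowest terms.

Row minima are 9 and 5, so R's maximin is 9; column maxima are 14 and 12, so C's minimax is 12. These differ, so the equilibrium is in mixed strategies.
Let R play I with probability p. C is indifferent when 9p + 14(1−p) = 12p + 5(1−p), giving p = 3/4.
Let C play s1 with probability q. R is indifferent when 9q + 12(1−q) = 14q + 5(1−q), giving q = 7/12.
The value is 9·(7/12) + (12)·(5/12) = 41/4.

41/4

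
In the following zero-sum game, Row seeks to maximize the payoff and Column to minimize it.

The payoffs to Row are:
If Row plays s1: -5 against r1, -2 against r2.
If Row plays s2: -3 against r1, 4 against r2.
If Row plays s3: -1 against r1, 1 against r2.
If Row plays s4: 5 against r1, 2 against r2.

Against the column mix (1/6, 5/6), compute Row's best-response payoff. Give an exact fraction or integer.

s1: (-5)·(1/6) + (-2)·(5/6) = -5/2.
s2: (-3)·(1/6) + (4)·(5/6) = 17/6.
s3: (-1)·(1/6) + (1)·(5/6) = 2/3.
s4: (5)·(1/6) + (2)·(5/6) = 5/2.
The best pure response is s2 with expected payoff 17/6.

17/6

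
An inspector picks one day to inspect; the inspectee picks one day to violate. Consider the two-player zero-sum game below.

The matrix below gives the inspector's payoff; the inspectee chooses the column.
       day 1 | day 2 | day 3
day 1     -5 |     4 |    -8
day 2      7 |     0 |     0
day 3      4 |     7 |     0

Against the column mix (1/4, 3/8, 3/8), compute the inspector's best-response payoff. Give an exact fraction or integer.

29/8

day 1: (-5)·(1/4) + (4)·(3/8) + (-8)·(3/8) = -11/4.
day 2: (7)·(1/4) + (0)·(3/8) + (0)·(3/8) = 7/4.
day 3: (4)·(1/4) + (7)·(3/8) + (0)·(3/8) = 29/8.
The best pure response is day 3 with expected payoff 29/8.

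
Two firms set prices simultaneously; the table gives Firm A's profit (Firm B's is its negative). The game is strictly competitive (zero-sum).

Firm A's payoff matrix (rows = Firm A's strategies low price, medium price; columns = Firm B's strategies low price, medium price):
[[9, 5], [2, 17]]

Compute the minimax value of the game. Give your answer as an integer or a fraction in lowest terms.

Row minima are 5 and 2, so Firm A's maximin is 5; column maxima are 9 and 17, so Firm B's minimax is 9. These differ, so the equilibrium is in mixed strategies.
Let Firm A play low price with probability p. Firm B is indifferent when 9p + 2(1−p) = 5p + 17(1−p), giving p = 15/19.
Let Firm B play low price with probability q. Firm A is indifferent when 9q + 5(1−q) = 2q + 17(1−q), giving q = 12/19.
The value is 9·(12/19) + (5)·(7/19) = 143/19.

143/19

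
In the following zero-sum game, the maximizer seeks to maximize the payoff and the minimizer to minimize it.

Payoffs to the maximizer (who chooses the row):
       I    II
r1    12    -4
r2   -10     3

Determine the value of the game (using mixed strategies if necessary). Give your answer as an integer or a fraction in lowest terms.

Row minima are -4 and -10, so the maximizer's maximin is -4; column maxima are 12 and 3, so the minimizer's minimax is 3. These differ, so the equilibrium is in mixed strategies.
Let the maximizer play r1 with probability p. The minimizer is indifferent when 12p − 10(1−p) = −4p + 3(1−p), giving p = 13/29.
Let the minimizer play I with probability q. The maximizer is indifferent when 12q − 4(1−q) = −10q + 3(1−q), giving q = 7/29.
The value is 12·(7/29) + (-4)·(22/29) = -4/29.

-4/29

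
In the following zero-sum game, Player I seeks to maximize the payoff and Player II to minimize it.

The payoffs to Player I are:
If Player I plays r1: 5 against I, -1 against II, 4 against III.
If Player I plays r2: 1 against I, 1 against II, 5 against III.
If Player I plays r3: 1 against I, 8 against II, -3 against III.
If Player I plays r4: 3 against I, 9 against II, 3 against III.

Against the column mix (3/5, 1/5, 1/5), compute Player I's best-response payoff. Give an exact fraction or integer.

r1: (5)·(3/5) + (-1)·(1/5) + (4)·(1/5) = 18/5.
r2: (1)·(3/5) + (1)·(1/5) + (5)·(1/5) = 9/5.
r3: (1)·(3/5) + (8)·(1/5) + (-3)·(1/5) = 8/5.
r4: (3)·(3/5) + (9)·(1/5) + (3)·(1/5) = 21/5.
The best pure response is r4 with expected payoff 21/5.

21/5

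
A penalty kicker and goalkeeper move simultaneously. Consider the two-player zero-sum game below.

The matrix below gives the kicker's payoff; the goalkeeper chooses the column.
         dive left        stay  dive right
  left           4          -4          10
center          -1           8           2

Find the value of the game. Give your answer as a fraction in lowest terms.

28/17

Column dive right is strictly dominated by dive left for the goalkeeper (it gives the kicker more in every row).
The remaining 2×2 game on (left, center) × (dive left, stay) has no saddle point. Let the kicker play left with probability p; indifference gives 4p − (1−p) = −4p + 8(1−p), so p = 9/17.
Similarly the goalkeeper's optimal q on dive left is 12/17, and the value is 4·(12/17) + (-4)·(5/17) = 28/17.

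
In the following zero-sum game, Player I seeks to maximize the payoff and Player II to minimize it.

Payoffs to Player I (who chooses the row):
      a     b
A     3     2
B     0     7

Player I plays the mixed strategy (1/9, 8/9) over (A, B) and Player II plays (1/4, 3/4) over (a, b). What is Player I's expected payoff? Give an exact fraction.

59/12

Against (1/4, 3/4), each row's expected payoff is A: 9/4; B: 21/4.
Taking the (1/9, 8/9)-weighted average: (1/9)·(9/4) + (8/9)·(21/4) = 59/12.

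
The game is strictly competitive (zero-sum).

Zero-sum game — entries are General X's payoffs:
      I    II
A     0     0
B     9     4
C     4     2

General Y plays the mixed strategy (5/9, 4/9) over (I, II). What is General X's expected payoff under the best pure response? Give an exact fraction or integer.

61/9

A: (0)·(5/9) + (0)·(4/9) = 0.
B: (9)·(5/9) + (4)·(4/9) = 61/9.
C: (4)·(5/9) + (2)·(4/9) = 28/9.
The best pure response is B with expected payoff 61/9.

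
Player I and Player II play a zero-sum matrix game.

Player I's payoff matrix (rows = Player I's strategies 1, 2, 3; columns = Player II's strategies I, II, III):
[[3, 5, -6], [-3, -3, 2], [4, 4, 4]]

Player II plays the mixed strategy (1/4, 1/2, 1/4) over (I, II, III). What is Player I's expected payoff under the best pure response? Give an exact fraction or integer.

1: (3)·(1/4) + (5)·(1/2) + (-6)·(1/4) = 7/4.
2: (-3)·(1/4) + (-3)·(1/2) + (2)·(1/4) = -7/4.
3: (4)·(1/4) + (4)·(1/2) + (4)·(1/4) = 4.
The best pure response is 3 with expected payoff 4.

4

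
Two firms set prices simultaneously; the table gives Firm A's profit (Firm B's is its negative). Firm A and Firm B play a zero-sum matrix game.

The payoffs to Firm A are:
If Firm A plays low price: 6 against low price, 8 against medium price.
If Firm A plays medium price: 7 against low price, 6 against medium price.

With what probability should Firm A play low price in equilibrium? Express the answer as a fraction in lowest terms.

Row minima are 6 and 6, so Firm A's maximin is 6; column maxima are 7 and 8, so Firm B's minimax is 7. These differ, so the equilibrium is in mixed strategies.
Let Firm A play low price with probability p. Firm B is indifferent when 6p + 7(1−p) = 8p + 6(1−p), giving p = 1/3.

1/3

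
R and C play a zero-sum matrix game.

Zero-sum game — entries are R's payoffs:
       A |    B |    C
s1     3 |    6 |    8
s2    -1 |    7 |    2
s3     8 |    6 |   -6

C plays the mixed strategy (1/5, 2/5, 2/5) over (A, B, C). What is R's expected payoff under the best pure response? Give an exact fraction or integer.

s1: (3)·(1/5) + (6)·(2/5) + (8)·(2/5) = 31/5.
s2: (-1)·(1/5) + (7)·(2/5) + (2)·(2/5) = 17/5.
s3: (8)·(1/5) + (6)·(2/5) + (-6)·(2/5) = 8/5.
The best pure response is s1 with expected payoff 31/5.

31/5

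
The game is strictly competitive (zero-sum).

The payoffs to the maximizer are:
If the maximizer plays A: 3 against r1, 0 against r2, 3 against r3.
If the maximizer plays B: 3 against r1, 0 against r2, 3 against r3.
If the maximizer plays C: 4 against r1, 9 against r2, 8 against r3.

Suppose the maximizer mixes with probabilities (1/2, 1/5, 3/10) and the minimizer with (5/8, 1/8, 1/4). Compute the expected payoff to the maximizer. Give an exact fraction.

Against (5/8, 1/8, 1/4), each row's expected payoff is A: 21/8; B: 21/8; C: 45/8.
Taking the (1/2, 1/5, 3/10)-weighted average: (1/2)·(21/8) + (1/5)·(21/8) + (3/10)·(45/8) = 141/40.

141/40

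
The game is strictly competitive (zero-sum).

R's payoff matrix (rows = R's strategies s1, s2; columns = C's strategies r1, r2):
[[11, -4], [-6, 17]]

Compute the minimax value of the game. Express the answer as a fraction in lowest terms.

163/38

Row minima are -4 and -6, so R's maximin is -4; column maxima are 11 and 17, so C's minimax is 11. These differ, so the equilibrium is in mixed strategies.
Let R play s1 with probability p. C is indifferent when 11p − 6(1−p) = −4p + 17(1−p), giving p = 23/38.
Let C play r1 with probability q. R is indifferent when 11q − 4(1−q) = −6q + 17(1−q), giving q = 21/38.
The value is 11·(21/38) + (-4)·(17/38) = 163/38.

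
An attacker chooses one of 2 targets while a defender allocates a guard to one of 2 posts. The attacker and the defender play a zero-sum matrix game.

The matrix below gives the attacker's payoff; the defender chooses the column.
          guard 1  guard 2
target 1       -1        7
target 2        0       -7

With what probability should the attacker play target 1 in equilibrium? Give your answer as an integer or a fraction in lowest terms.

Row minima are -1 and -7, so the attacker's maximin is -1; column maxima are 0 and 7, so the defender's minimax is 0. These differ, so the equilibrium is in mixed strategies.
Let the attacker play target 1 with probability p. The defender is indifferent when −p = 7p − 7(1−p), giving p = 7/15.

7/15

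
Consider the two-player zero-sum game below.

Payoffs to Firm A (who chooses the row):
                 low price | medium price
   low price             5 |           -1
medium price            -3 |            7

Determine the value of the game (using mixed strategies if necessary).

2

Row minima are -1 and -3, so Firm A's maximin is -1; column maxima are 5 and 7, so Firm B's minimax is 5. These differ, so the equilibrium is in mixed strategies.
Let Firm A play low price with probability p. Firm B is indifferent when 5p − 3(1−p) = −p + 7(1−p), giving p = 5/8.
Let Firm B play low price with probability q. Firm A is indifferent when 5q − (1−q) = −3q + 7(1−q), giving q = 1/2.
The value is 5·(1/2) + (-1)·(1/2) = 2.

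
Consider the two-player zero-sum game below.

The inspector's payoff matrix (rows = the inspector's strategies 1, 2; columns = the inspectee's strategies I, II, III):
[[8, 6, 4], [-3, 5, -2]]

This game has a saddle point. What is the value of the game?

Row minima: 4, -3 → the inspector's maximin is 4.
Column maxima: 8, 6, 4 → the inspectee's minimax is 4.
They coincide at (1, III), so the value is 4.

4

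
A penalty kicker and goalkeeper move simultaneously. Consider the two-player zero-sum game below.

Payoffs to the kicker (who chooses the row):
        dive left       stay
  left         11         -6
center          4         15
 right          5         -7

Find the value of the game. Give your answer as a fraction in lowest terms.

Row right is strictly dominated by row left, so the kicker never plays it.
The remaining 2×2 game on (left, center) × (dive left, stay) has no saddle point. Let the kicker play left with probability p; indifference gives 11p + 4(1−p) = −6p + 15(1−p), so p = 11/28.
Similarly the goalkeeper's optimal q on dive left is 3/4, and the value is 11·(3/4) + (-6)·(1/4) = 27/4.

27/4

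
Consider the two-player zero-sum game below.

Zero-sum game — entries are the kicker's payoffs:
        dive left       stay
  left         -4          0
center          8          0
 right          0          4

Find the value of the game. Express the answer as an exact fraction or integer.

Row left is strictly dominated by row right, so the kicker never plays it.
The remaining 2×2 game on (center, right) × (dive left, stay) has no saddle point. Let the kicker play center with probability p; indifference gives 8p = 4(1−p), so p = 1/3.
Similarly the goalkeeper's optimal q on dive left is 1/3, and the value is 8·(1/3) + (0)·(2/3) = 8/3.

8/3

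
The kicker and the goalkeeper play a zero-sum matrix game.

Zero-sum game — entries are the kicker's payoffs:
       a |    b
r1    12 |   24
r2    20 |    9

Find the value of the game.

372/23

Row minima are 12 and 9, so the kicker's maximin is 12; column maxima are 20 and 24, so the goalkeeper's minimax is 20. These differ, so the equilibrium is in mixed strategies.
Let the kicker play r1 with probability p. The goalkeeper is indifferent when 12p + 20(1−p) = 24p + 9(1−p), giving p = 11/23.
Let the goalkeeper play a with probability q. The kicker is indifferent when 12q + 24(1−q) = 20q + 9(1−q), giving q = 15/23.
The value is 12·(15/23) + (24)·(8/23) = 372/23.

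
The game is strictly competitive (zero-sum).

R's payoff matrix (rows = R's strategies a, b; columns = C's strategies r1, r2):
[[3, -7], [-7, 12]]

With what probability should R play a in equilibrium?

19/29

Row minima are -7 and -7, so R's maximin is -7; column maxima are 3 and 12, so C's minimax is 3. These differ, so the equilibrium is in mixed strategies.
Let R play a with probability p. C is indifferent when 3p − 7(1−p) = −7p + 12(1−p), giving p = 19/29.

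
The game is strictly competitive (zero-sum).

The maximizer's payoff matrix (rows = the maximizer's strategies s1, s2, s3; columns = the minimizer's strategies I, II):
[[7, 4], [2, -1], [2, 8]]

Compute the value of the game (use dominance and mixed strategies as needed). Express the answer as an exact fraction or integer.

Row s2 is strictly dominated by row s1, so the maximizer never plays it.
The remaining 2×2 game on (s1, s3) × (I, II) has no saddle point. Let the maximizer play s1 with probability p; indifference gives 7p + 2(1−p) = 4p + 8(1−p), so p = 2/3.
Similarly the minimizer's optimal q on I is 4/9, and the value is 7·(4/9) + (4)·(5/9) = 16/3.

16/3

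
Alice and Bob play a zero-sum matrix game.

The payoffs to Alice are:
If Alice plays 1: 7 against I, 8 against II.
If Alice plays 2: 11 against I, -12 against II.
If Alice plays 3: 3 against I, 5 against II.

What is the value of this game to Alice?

Row 3 is strictly dominated by row 1, so Alice never plays it.
The remaining 2×2 game on (1, 2) × (I, II) has no saddle point. Let Alice play 1 with probability p; indifference gives 7p + 11(1−p) = 8p − 12(1−p), so p = 23/24.
Similarly Bob's optimal q on I is 5/6, and the value is 7·(5/6) + (8)·(1/6) = 43/6.

43/6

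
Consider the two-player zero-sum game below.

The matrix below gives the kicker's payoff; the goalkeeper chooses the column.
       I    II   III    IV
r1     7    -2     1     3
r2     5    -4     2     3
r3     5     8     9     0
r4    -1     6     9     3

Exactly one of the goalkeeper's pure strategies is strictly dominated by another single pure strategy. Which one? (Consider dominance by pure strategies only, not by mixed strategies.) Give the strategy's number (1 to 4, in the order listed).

3

The goalkeeper prefers columns that give the kicker less. Compare III with II: -2 < 1, -4 < 2, 8 < 9, 6 < 9.
So II strictly dominates III for the goalkeeper; III is strictly dominated.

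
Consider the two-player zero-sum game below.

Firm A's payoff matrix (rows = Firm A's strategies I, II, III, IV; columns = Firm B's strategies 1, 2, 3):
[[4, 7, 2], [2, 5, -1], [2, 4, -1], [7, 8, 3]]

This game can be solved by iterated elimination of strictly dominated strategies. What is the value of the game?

Column 2 is strictly dominated by 1 for Firm B (4<7, 2<5, 2<4, 7<8); eliminate 2.
Row II is strictly dominated by row I (4>2, 2>-1); eliminate II.
Row III is strictly dominated by row I (4>2, 2>-1); eliminate III.
Column 1 is strictly dominated by 3 for Firm B (2<4, 3<7); eliminate 1.
Row I is strictly dominated by row IV (3>2); eliminate I.
Only (IV, 3) remains, with payoff 3.

3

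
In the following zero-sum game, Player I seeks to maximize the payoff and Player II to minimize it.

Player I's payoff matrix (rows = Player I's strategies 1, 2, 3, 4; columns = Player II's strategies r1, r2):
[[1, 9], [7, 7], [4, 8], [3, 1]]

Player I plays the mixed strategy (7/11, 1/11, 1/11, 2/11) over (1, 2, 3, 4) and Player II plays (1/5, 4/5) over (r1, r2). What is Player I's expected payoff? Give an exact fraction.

Against (1/5, 4/5), each row's expected payoff is 1: 37/5; 2: 7; 3: 36/5; 4: 7/5.
Taking the (7/11, 1/11, 1/11, 2/11)-weighted average: (7/11)·(37/5) + (1/11)·(7) + (1/11)·(36/5) + (2/11)·(7/5) = 344/55.

344/55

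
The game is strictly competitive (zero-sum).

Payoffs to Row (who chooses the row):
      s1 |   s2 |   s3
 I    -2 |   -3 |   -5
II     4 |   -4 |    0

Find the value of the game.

-10/3

Column s1 is strictly dominated by s3 for Column (it gives Row more in every row).
The remaining 2×2 game on (I, II) × (s2, s3) has no saddle point. Let Row play I with probability p; indifference gives −3p − 4(1−p) = −5p, so p = 2/3.
Similarly Column's optimal q on s2 is 5/6, and the value is -3·(5/6) + (-5)·(1/6) = -10/3.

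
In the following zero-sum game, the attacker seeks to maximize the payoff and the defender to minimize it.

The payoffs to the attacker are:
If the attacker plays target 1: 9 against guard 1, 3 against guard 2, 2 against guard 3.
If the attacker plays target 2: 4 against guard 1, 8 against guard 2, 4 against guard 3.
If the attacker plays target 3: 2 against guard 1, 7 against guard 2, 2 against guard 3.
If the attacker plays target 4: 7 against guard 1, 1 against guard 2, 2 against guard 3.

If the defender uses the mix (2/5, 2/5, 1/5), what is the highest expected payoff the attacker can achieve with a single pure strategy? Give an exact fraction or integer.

target 1: (9)·(2/5) + (3)·(2/5) + (2)·(1/5) = 26/5.
target 2: (4)·(2/5) + (8)·(2/5) + (4)·(1/5) = 28/5.
target 3: (2)·(2/5) + (7)·(2/5) + (2)·(1/5) = 4.
target 4: (7)·(2/5) + (1)·(2/5) + (2)·(1/5) = 18/5.
The best pure response is target 2 with expected payoff 28/5.

28/5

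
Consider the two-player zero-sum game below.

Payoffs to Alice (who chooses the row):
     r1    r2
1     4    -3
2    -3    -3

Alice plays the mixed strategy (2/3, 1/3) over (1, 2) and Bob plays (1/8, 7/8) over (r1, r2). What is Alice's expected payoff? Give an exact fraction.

Against (1/8, 7/8), each row's expected payoff is 1: -17/8; 2: -3.
Taking the (2/3, 1/3)-weighted average: (2/3)·(-17/8) + (1/3)·(-3) = -29/12.

-29/12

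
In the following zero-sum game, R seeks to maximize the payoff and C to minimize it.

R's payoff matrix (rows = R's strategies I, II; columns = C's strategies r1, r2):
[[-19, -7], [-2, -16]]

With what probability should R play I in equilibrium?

Row minima are -19 and -16, so R's maximin is -16; column maxima are -2 and -7, so C's minimax is -7. These differ, so the equilibrium is in mixed strategies.
Let R play I with probability p. C is indifferent when −19p − 2(1−p) = −7p − 16(1−p), giving p = 7/13.

7/13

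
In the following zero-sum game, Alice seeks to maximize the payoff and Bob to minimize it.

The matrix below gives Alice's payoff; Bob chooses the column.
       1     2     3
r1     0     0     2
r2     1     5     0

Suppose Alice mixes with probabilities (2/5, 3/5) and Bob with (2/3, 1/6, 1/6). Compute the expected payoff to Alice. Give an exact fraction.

Against (2/3, 1/6, 1/6), each row's expected payoff is r1: 1/3; r2: 3/2.
Taking the (2/5, 3/5)-weighted average: (2/5)·(1/3) + (3/5)·(3/2) = 31/30.

31/30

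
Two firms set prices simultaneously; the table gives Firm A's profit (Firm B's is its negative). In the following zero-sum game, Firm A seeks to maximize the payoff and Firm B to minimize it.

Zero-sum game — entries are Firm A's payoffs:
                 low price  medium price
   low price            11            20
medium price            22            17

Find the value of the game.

253/14

Row minima are 11 and 17, so Firm A's maximin is 17; column maxima are 22 and 20, so Firm B's minimax is 20. These differ, so the equilibrium is in mixed strategies.
Let Firm A play low price with probability p. Firm B is indifferent when 11p + 22(1−p) = 20p + 17(1−p), giving p = 5/14.
Let Firm B play low price with probability q. Firm A is indifferent when 11q + 20(1−q) = 22q + 17(1−q), giving q = 3/14.
The value is 11·(3/14) + (20)·(11/14) = 253/14.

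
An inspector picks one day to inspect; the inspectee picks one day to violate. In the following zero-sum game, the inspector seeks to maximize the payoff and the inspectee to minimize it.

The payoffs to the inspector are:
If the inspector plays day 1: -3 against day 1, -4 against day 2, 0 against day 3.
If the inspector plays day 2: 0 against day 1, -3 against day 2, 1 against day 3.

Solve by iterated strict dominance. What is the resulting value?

-3

Row day 1 is strictly dominated by row day 2 (0>-3, -3>-4, 1>0); eliminate day 1.
Column day 1 is strictly dominated by day 2 for the inspectee (-3<0); eliminate day 1.
Column day 3 is strictly dominated by day 2 for the inspectee (-3<1); eliminate day 3.
Only (day 2, day 2) remains, with payoff -3.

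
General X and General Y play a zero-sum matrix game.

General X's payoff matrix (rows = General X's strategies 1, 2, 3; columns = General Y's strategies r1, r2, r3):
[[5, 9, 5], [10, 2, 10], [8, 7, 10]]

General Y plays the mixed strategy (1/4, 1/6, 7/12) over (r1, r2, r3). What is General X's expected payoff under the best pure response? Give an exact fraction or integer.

9

1: (5)·(1/4) + (9)·(1/6) + (5)·(7/12) = 17/3.
2: (10)·(1/4) + (2)·(1/6) + (10)·(7/12) = 26/3.
3: (8)·(1/4) + (7)·(1/6) + (10)·(7/12) = 9.
The best pure response is 3 with expected payoff 9.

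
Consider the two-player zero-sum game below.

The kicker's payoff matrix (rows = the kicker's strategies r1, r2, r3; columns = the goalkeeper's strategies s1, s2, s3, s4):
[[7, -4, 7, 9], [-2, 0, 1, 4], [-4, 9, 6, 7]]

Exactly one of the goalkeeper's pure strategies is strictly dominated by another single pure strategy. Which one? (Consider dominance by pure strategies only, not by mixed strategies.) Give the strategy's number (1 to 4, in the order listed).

The goalkeeper prefers columns that give the kicker less. Compare s4 with s1: 7 < 9, -2 < 4, -4 < 7.
So s1 strictly dominates s4 for the goalkeeper; s4 is strictly dominated.

4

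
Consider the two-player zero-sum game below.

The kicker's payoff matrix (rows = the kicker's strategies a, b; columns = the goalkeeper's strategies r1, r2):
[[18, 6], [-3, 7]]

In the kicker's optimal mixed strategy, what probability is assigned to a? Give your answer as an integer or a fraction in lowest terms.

Row minima are 6 and -3, so the kicker's maximin is 6; column maxima are 18 and 7, so the goalkeeper's minimax is 7. These differ, so the equilibrium is in mixed strategies.
Let the kicker play a with probability p. The goalkeeper is indifferent when 18p − 3(1−p) = 6p + 7(1−p), giving p = 5/11.

5/11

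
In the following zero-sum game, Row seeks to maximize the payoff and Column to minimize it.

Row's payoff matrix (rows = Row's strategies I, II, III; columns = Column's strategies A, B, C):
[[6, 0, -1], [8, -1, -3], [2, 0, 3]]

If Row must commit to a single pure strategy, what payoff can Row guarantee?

0

The worst-case payoff for each row is I: -1, II: -3, III: 0.
The best of these is 0.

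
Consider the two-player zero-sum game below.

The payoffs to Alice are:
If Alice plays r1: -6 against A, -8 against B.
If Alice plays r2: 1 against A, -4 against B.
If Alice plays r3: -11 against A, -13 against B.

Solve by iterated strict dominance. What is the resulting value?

-4

Row r1 is strictly dominated by row r2 (1>-6, -4>-8); eliminate r1.
Row r3 is strictly dominated by row r2 (1>-11, -4>-13); eliminate r3.
Column A is strictly dominated by B for Bob (-4<1); eliminate A.
Only (r2, B) remains, with payoff -4.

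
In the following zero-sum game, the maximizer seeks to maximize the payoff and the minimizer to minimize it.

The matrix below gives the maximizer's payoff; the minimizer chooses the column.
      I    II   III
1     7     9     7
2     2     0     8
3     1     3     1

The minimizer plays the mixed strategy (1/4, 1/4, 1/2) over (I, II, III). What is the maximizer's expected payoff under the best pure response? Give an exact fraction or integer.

1: (7)·(1/4) + (9)·(1/4) + (7)·(1/2) = 15/2.
2: (2)·(1/4) + (0)·(1/4) + (8)·(1/2) = 9/2.
3: (1)·(1/4) + (3)·(1/4) + (1)·(1/2) = 3/2.
The best pure response is 1 with expected payoff 15/2.

15/2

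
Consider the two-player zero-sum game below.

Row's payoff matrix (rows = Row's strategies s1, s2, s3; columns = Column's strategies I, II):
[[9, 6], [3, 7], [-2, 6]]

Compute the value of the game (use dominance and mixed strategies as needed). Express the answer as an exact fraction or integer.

Row s3 is strictly dominated by row s2, so Row never plays it.
The remaining 2×2 game on (s1, s2) × (I, II) has no saddle point. Let Row play s1 with probability p; indifference gives 9p + 3(1−p) = 6p + 7(1−p), so p = 4/7.
Similarly Column's optimal q on I is 1/7, and the value is 9·(1/7) + (6)·(6/7) = 45/7.

45/7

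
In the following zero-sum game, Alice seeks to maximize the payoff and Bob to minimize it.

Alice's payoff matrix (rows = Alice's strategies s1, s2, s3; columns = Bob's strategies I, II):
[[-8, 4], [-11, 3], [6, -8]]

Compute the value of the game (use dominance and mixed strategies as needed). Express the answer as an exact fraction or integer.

-20/13

Row s2 is strictly dominated by row s1, so Alice never plays it.
The remaining 2×2 game on (s1, s3) × (I, II) has no saddle point. Let Alice play s1 with probability p; indifference gives −8p + 6(1−p) = 4p − 8(1−p), so p = 7/13.
Similarly Bob's optimal q on I is 6/13, and the value is -8·(6/13) + (4)·(7/13) = -20/13.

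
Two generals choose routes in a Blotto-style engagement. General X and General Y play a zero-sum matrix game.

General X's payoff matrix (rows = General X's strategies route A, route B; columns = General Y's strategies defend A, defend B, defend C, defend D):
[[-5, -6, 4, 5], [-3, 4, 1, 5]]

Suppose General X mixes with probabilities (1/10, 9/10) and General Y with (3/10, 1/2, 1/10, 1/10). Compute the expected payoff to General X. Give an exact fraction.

117/100

Against (3/10, 1/2, 1/10, 1/10), each row's expected payoff is route A: -18/5; route B: 17/10.
Taking the (1/10, 9/10)-weighted average: (1/10)·(-18/5) + (9/10)·(17/10) = 117/100.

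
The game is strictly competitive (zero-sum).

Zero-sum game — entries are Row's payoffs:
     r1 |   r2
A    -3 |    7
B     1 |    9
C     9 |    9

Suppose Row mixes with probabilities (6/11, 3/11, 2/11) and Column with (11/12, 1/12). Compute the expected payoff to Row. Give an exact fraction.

Against (11/12, 1/12), each row's expected payoff is A: -13/6; B: 5/3; C: 9.
Taking the (6/11, 3/11, 2/11)-weighted average: (6/11)·(-13/6) + (3/11)·(5/3) + (2/11)·(9) = 10/11.

10/11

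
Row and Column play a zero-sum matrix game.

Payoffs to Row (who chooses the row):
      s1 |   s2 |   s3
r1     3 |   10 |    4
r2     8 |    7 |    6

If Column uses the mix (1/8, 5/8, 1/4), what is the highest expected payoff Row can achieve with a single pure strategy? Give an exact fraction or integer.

r1: (3)·(1/8) + (10)·(5/8) + (4)·(1/4) = 61/8.
r2: (8)·(1/8) + (7)·(5/8) + (6)·(1/4) = 55/8.
The best pure response is r1 with expected payoff 61/8.

61/8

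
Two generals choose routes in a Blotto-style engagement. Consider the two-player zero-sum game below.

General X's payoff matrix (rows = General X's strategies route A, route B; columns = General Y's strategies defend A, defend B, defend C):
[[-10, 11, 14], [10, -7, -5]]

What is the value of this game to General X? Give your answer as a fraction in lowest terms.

20/19

Column defend C is strictly dominated by defend B for General Y (it gives General X more in every row).
The remaining 2×2 game on (route A, route B) × (defend A, defend B) has no saddle point. Let General X play route A with probability p; indifference gives −10p + 10(1−p) = 11p − 7(1−p), so p = 17/38.
Similarly General Y's optimal q on defend A is 9/19, and the value is -10·(9/19) + (11)·(10/19) = 20/19.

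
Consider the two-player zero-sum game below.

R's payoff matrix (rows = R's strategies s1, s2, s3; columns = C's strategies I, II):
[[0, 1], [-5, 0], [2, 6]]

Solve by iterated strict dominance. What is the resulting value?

2

Column II is strictly dominated by I for C (0<1, -5<0, 2<6); eliminate II.
Row s2 is strictly dominated by row s1 (0>-5); eliminate s2.
Row s1 is strictly dominated by row s3 (2>0); eliminate s1.
Only (s3, I) remains, with payoff 2.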